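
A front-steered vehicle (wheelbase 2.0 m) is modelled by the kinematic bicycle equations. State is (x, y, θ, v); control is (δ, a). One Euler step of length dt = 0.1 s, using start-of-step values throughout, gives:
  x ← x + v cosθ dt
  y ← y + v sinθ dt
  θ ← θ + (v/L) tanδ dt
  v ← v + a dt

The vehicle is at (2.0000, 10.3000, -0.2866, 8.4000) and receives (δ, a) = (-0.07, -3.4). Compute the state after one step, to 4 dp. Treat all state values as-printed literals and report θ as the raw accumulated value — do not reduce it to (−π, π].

x' = 2.0000 + 8.4000·cos(-0.2866)·0.1 = 2.8057
y' = 10.3000 + 8.4000·sin(-0.2866)·0.1 = 10.0625
θ' = -0.2866 + (8.4000/2.0)·tan(-0.07)·0.1 = -0.3160
v' = 8.4000 − 3.4000·0.1 = 8.0600

(2.8057, 10.0625, -0.3160, 8.0600)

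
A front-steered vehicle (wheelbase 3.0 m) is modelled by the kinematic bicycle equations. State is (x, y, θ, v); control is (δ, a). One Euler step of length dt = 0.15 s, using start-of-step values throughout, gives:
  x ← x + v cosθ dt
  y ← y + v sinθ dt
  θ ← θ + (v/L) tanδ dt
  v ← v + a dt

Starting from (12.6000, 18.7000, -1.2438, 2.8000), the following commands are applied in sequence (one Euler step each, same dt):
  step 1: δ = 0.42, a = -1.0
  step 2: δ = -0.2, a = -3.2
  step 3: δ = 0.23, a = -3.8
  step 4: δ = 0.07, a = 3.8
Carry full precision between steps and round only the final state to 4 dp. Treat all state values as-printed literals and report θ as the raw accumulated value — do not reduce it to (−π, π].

(13.0921, 17.4080, -1.1771, 2.1700)

after step 1 (δ=0.42, a=-1.0): (12.734904, 18.302255, -1.181280, 2.650000)
after step 2 (δ=-0.2, a=-3.2): (12.885851, 17.934531, -1.208139, 2.170000)
after step 3 (δ=0.23, a=-3.8): (13.001325, 17.630202, -1.182734, 1.600000)
after step 4 (δ=0.07, a=3.8): (13.092140, 17.408048, -1.177125, 2.170000)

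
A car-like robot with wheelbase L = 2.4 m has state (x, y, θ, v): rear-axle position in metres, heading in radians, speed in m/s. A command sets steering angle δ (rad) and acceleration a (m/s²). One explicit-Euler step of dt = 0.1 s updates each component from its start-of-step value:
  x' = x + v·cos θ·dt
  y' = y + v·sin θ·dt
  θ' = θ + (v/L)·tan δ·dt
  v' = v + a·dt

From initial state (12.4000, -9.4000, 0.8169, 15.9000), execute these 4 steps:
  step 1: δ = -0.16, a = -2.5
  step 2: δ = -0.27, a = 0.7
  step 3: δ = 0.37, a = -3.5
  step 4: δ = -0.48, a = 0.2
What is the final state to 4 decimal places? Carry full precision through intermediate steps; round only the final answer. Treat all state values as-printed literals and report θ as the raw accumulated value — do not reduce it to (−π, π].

after step 1 (δ=-0.16, a=-2.5): (13.488330, -8.240846, 0.709986, 15.650000)
after step 2 (δ=-0.27, a=0.7): (14.675181, -7.220743, 0.529517, 15.720000)
after step 3 (δ=0.37, a=-3.5): (16.031897, -6.426700, 0.783567, 15.370000)
after step 4 (δ=-0.48, a=0.2): (17.120709, -5.341869, 0.450159, 15.390000)

(17.1207, -5.3419, 0.4502, 15.3900)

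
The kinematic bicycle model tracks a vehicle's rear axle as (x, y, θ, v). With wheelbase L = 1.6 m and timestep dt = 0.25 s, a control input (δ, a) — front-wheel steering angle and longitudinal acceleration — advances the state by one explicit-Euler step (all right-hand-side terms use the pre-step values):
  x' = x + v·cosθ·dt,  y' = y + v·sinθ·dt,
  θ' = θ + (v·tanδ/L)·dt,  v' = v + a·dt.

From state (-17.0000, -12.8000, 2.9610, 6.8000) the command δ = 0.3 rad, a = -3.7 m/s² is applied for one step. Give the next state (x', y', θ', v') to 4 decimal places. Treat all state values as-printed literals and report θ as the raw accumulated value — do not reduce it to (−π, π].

(-18.6724, -12.4947, 3.2897, 5.8750)

x' = -17.0000 + 6.8000·cos(2.9610)·0.25 = -18.6724
y' = -12.8000 + 6.8000·sin(2.9610)·0.25 = -12.4947
θ' = 2.9610 + (6.8000/1.6)·tan(0.3)·0.25 = 3.2897
v' = 6.8000 − 3.7000·0.25 = 5.8750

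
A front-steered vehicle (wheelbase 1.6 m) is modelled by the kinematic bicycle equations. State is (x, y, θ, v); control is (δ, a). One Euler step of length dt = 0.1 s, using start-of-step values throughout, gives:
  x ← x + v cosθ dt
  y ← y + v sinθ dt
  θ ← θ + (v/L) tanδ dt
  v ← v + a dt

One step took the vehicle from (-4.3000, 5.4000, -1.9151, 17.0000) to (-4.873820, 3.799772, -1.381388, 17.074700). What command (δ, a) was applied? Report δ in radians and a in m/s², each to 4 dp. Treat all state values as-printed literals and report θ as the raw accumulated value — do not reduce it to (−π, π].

δ = 0.4655, a = 0.7470

a = (v'−v)/dt = (0.074700)/0.1 = 0.7470
Δθ = θ'−θ = 0.533712;  (v·dt/L) = 17.0000·0.1/1.6 = 1.062500
tan δ = Δθ·L/(v·dt) = 0.502317  →  δ = 0.4655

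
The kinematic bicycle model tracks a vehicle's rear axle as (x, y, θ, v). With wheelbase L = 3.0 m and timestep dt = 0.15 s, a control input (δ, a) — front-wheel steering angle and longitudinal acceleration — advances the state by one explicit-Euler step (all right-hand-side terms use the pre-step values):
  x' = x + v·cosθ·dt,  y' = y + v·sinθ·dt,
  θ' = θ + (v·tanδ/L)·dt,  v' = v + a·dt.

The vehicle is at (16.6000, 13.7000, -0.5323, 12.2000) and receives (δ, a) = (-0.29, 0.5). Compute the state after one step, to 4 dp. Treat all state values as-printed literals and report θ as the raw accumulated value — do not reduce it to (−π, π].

(18.1768, 12.7712, -0.7143, 12.2750)

x' = 16.6000 + 12.2000·cos(-0.5323)·0.15 = 18.1768
y' = 13.7000 + 12.2000·sin(-0.5323)·0.15 = 12.7712
θ' = -0.5323 + (12.2000/3.0)·tan(-0.29)·0.15 = -0.7143
v' = 12.2000 + 0.5000·0.15 = 12.2750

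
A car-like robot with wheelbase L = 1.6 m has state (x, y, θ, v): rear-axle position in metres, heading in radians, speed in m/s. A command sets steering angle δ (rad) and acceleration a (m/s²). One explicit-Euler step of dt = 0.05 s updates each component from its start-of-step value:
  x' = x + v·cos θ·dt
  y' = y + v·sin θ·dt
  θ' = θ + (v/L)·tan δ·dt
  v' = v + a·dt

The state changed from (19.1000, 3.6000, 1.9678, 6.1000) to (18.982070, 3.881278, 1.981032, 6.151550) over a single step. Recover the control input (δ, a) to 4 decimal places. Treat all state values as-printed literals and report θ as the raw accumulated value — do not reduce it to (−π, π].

δ = 0.0693, a = 1.0310

a = (v'−v)/dt = (0.051550)/0.05 = 1.0310
Δθ = θ'−θ = 0.013232;  (v·dt/L) = 6.1000·0.05/1.6 = 0.190625
tan δ = Δθ·L/(v·dt) = 0.069414  →  δ = 0.0693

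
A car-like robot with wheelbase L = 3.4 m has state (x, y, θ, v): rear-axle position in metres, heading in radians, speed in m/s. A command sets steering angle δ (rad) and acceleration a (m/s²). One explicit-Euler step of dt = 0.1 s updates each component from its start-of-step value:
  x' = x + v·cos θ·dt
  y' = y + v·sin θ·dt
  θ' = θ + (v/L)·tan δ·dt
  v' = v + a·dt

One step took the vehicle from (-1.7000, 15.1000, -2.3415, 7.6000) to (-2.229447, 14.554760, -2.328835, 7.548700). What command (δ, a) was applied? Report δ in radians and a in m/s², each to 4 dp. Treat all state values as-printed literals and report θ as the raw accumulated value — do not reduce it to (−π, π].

a = (v'−v)/dt = (-0.051300)/0.1 = -0.5130
Δθ = θ'−θ = 0.012665;  (v·dt/L) = 7.6000·0.1/3.4 = 0.223529
tan δ = Δθ·L/(v·dt) = 0.056659  →  δ = 0.0566

δ = 0.0566, a = -0.5130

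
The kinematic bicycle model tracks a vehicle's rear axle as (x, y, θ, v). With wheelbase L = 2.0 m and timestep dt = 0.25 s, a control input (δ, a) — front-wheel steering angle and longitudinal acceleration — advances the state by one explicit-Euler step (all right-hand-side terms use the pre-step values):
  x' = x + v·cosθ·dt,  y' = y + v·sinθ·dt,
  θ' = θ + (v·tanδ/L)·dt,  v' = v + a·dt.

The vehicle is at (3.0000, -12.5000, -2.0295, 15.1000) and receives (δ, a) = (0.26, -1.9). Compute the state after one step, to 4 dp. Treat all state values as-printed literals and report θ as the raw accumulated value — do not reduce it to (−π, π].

x' = 3.0000 + 15.1000·cos(-2.0295)·0.25 = 1.3285
y' = -12.5000 + 15.1000·sin(-2.0295)·0.25 = -15.8848
θ' = -2.0295 + (15.1000/2.0)·tan(0.26)·0.25 = -1.5274
v' = 15.1000 − 1.9000·0.25 = 14.6250

(1.3285, -15.8848, -1.5274, 14.6250)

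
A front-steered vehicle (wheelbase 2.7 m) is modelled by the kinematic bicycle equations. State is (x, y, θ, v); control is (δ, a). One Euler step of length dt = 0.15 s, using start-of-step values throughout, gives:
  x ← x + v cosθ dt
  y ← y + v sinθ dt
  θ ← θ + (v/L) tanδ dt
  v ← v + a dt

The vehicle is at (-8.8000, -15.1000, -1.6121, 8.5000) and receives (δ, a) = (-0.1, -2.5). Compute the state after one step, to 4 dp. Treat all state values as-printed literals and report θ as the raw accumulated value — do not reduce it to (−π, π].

(-8.8526, -16.3739, -1.6595, 8.1250)

x' = -8.8000 + 8.5000·cos(-1.6121)·0.15 = -8.8526
y' = -15.1000 + 8.5000·sin(-1.6121)·0.15 = -16.3739
θ' = -1.6121 + (8.5000/2.7)·tan(-0.1)·0.15 = -1.6595
v' = 8.5000 − 2.5000·0.15 = 8.1250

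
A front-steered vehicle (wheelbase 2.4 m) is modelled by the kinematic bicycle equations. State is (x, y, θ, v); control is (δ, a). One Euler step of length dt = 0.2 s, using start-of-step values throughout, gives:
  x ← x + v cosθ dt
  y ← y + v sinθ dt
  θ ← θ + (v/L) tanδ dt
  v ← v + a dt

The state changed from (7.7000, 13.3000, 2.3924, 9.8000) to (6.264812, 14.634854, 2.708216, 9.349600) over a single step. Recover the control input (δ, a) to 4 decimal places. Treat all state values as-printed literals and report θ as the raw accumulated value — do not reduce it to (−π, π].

δ = 0.3690, a = -2.2520

a = (v'−v)/dt = (-0.450400)/0.2 = -2.2520
Δθ = θ'−θ = 0.315816;  (v·dt/L) = 9.8000·0.2/2.4 = 0.816667
tan δ = Δθ·L/(v·dt) = 0.386713  →  δ = 0.3690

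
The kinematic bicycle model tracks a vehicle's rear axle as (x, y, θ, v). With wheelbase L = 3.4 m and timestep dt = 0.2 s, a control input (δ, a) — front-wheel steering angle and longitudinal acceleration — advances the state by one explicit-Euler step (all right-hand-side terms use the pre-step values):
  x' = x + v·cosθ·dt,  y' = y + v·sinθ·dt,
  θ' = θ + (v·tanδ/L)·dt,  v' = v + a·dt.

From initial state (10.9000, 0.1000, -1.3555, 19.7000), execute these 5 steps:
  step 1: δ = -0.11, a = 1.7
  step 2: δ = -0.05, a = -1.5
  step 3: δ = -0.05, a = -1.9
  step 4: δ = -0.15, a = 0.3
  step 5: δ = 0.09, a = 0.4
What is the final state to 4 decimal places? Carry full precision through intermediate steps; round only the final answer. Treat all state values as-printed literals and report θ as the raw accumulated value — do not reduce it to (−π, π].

(11.3088, -19.3636, -1.6696, 19.5000)

after step 1 (δ=-0.11, a=1.7): (11.741729, -3.749038, -1.483487, 20.040000)
after step 2 (δ=-0.05, a=-1.5): (12.091220, -7.741771, -1.542478, 19.740000)
after step 3 (δ=-0.05, a=-1.9): (12.203007, -11.688188, -1.600585, 19.360000)
after step 4 (δ=-0.15, a=0.3): (12.087684, -15.558470, -1.772701, 19.420000)
after step 5 (δ=0.09, a=0.4): (11.308802, -19.363572, -1.669611, 19.500000)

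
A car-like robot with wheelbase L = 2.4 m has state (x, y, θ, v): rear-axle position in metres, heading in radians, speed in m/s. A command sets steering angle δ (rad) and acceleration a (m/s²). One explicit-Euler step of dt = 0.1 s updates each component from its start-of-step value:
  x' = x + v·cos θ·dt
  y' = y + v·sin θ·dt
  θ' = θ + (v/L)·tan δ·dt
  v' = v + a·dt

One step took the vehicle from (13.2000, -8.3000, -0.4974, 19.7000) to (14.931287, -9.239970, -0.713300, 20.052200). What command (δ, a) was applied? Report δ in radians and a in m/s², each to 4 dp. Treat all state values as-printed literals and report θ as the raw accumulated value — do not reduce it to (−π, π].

a = (v'−v)/dt = (0.352200)/0.1 = 3.5220
Δθ = θ'−θ = -0.215900;  (v·dt/L) = 19.7000·0.1/2.4 = 0.820833
tan δ = Δθ·L/(v·dt) = -0.263025  →  δ = -0.2572

δ = -0.2572, a = 3.5220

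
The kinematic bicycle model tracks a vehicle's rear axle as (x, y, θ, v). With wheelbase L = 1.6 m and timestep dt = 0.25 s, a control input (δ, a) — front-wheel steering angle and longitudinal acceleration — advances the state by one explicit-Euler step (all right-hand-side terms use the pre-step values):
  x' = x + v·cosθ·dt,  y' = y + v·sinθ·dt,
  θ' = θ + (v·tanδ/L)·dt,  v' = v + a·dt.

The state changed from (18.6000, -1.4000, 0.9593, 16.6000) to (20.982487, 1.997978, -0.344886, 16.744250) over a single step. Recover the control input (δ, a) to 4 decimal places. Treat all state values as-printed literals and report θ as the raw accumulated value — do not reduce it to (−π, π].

δ = -0.4659, a = 0.5770

a = (v'−v)/dt = (0.144250)/0.25 = 0.5770
Δθ = θ'−θ = -1.304186;  (v·dt/L) = 16.6000·0.25/1.6 = 2.593750
tan δ = Δθ·L/(v·dt) = -0.502819  →  δ = -0.4659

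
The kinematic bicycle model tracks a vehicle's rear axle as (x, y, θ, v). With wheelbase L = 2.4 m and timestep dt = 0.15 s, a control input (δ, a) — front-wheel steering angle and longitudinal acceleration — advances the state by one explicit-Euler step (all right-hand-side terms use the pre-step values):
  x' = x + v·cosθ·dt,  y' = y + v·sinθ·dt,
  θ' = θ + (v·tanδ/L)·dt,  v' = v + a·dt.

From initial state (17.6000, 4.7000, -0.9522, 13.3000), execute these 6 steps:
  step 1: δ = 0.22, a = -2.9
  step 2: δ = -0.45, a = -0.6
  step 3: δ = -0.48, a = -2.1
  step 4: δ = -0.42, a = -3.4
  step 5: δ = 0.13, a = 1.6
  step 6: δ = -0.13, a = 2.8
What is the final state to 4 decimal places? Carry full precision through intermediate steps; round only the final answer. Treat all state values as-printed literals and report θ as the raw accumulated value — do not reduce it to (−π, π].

after step 1 (δ=0.22, a=-2.9): (18.756885, 3.074687, -0.766316, 12.865000)
after step 2 (δ=-0.45, a=-0.6): (20.147212, 1.736432, -1.154723, 12.775000)
after step 3 (δ=-0.48, a=-2.1): (20.921707, -0.016329, -1.570398, 12.460000)
after step 4 (δ=-0.42, a=-3.4): (20.922451, -1.885329, -1.918166, 11.950000)
after step 5 (δ=0.13, a=1.6): (20.312237, -3.570765, -1.820522, 12.190000)
after step 6 (δ=-0.13, a=2.8): (19.860345, -5.342545, -1.920127, 12.610000)

(19.8603, -5.3425, -1.9201, 12.6100)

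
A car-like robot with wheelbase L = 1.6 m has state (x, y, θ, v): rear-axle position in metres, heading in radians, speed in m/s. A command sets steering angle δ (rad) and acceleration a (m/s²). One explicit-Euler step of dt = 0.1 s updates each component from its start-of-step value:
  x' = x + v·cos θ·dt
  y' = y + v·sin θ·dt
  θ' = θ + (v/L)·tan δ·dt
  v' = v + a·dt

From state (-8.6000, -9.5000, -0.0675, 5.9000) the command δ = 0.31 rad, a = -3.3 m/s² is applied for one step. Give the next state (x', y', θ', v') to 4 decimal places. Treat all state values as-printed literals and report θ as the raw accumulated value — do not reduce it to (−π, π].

x' = -8.6000 + 5.9000·cos(-0.0675)·0.1 = -8.0113
y' = -9.5000 + 5.9000·sin(-0.0675)·0.1 = -9.5398
θ' = -0.0675 + (5.9000/1.6)·tan(0.31)·0.1 = 0.0506
v' = 5.9000 − 3.3000·0.1 = 5.5700

(-8.0113, -9.5398, 0.0506, 5.5700)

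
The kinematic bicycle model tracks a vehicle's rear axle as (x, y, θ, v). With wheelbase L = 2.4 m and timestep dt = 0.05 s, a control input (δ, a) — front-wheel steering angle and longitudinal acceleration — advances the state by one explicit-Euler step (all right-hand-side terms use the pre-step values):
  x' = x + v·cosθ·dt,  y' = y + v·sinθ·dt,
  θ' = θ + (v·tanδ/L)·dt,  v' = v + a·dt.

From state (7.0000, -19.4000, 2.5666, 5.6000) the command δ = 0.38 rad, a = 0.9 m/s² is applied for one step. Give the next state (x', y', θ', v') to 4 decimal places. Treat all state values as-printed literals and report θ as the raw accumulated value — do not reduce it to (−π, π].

x' = 7.0000 + 5.6000·cos(2.5666)·0.05 = 6.7650
y' = -19.4000 + 5.6000·sin(2.5666)·0.05 = -19.2477
θ' = 2.5666 + (5.6000/2.4)·tan(0.38)·0.05 = 2.6132
v' = 5.6000 + 0.9000·0.05 = 5.6450

(6.7650, -19.2477, 2.6132, 5.6450)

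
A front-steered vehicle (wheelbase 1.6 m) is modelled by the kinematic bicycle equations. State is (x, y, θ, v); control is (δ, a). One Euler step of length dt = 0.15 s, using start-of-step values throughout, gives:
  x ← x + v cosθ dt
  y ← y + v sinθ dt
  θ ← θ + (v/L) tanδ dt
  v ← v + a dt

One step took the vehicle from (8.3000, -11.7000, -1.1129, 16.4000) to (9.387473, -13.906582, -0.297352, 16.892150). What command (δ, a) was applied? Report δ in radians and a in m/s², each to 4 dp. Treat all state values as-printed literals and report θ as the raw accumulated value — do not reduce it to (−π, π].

δ = 0.4877, a = 3.2810

a = (v'−v)/dt = (0.492150)/0.15 = 3.2810
Δθ = θ'−θ = 0.815548;  (v·dt/L) = 16.4000·0.15/1.6 = 1.537500
tan δ = Δθ·L/(v·dt) = 0.530438  →  δ = 0.4877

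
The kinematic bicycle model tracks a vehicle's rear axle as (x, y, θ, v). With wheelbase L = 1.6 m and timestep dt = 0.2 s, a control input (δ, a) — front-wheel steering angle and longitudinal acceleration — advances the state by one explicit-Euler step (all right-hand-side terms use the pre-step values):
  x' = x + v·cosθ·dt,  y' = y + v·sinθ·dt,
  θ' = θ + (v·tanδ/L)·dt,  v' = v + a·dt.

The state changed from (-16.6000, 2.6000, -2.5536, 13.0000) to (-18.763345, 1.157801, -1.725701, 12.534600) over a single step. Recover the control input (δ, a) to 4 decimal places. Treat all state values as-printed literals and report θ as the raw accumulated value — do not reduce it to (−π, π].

δ = 0.4712, a = -2.3270

a = (v'−v)/dt = (-0.465400)/0.2 = -2.3270
Δθ = θ'−θ = 0.827899;  (v·dt/L) = 13.0000·0.2/1.6 = 1.625000
tan δ = Δθ·L/(v·dt) = 0.509476  →  δ = 0.4712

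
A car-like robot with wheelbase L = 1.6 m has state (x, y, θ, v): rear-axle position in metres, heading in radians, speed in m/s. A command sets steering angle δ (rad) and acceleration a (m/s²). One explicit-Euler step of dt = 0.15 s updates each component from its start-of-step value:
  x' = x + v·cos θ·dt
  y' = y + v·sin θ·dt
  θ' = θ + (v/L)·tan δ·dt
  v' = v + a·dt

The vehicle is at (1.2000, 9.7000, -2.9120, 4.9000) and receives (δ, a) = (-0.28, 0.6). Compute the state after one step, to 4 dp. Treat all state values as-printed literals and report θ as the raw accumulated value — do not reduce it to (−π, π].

x' = 1.2000 + 4.9000·cos(-2.9120)·0.15 = 0.4843
y' = 9.7000 + 4.9000·sin(-2.9120)·0.15 = 9.5327
θ' = -2.9120 + (4.9000/1.6)·tan(-0.28)·0.15 = -3.0441
v' = 4.9000 + 0.6000·0.15 = 4.9900

(0.4843, 9.5327, -3.0441, 4.9900)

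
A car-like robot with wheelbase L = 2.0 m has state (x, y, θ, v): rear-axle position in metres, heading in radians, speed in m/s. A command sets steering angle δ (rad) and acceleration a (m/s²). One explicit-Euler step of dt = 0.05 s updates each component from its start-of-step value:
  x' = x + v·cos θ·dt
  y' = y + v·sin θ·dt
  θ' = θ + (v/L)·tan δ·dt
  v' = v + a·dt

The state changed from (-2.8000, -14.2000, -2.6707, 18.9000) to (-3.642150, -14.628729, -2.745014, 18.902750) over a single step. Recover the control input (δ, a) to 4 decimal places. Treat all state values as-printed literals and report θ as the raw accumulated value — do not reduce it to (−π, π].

δ = -0.1560, a = 0.0550

a = (v'−v)/dt = (0.002750)/0.05 = 0.0550
Δθ = θ'−θ = -0.074314;  (v·dt/L) = 18.9000·0.05/2.0 = 0.472500
tan δ = Δθ·L/(v·dt) = -0.157278  →  δ = -0.1560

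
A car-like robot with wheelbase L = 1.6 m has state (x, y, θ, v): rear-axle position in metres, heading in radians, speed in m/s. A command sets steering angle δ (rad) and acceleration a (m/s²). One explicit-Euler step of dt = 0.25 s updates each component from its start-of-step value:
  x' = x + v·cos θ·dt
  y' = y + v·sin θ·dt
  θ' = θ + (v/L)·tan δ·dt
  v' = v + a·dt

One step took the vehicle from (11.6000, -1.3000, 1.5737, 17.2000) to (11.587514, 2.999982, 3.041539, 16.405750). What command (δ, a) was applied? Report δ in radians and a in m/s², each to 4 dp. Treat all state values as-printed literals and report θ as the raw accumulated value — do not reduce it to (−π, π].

a = (v'−v)/dt = (-0.794250)/0.25 = -3.1770
Δθ = θ'−θ = 1.467839;  (v·dt/L) = 17.2000·0.25/1.6 = 2.687500
tan δ = Δθ·L/(v·dt) = 0.546173  →  δ = 0.4999

δ = 0.4999, a = -3.1770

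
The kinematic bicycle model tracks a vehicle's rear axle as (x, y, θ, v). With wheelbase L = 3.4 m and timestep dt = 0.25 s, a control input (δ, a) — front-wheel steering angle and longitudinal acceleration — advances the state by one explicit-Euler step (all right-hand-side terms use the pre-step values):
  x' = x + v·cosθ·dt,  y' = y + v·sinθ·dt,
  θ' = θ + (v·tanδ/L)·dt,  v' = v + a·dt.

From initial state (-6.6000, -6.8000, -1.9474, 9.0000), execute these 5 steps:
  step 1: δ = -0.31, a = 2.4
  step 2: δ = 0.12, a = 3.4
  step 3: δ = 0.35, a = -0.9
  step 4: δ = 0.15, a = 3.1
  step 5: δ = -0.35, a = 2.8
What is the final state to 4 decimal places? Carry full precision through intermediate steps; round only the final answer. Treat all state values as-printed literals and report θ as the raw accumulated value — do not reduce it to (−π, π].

after step 1 (δ=-0.31, a=2.4): (-7.427470, -8.892318, -2.159381, 9.600000)
after step 2 (δ=0.12, a=3.4): (-8.759913, -10.888463, -2.074267, 10.450000)
after step 3 (δ=0.35, a=-0.9): (-10.020361, -13.176787, -1.793785, 10.225000)
after step 4 (δ=0.15, a=3.1): (-10.585664, -15.669746, -1.680156, 11.000000)
after step 5 (δ=-0.35, a=2.8): (-10.885804, -18.403318, -1.975400, 11.700000)

(-10.8858, -18.4033, -1.9754, 11.7000)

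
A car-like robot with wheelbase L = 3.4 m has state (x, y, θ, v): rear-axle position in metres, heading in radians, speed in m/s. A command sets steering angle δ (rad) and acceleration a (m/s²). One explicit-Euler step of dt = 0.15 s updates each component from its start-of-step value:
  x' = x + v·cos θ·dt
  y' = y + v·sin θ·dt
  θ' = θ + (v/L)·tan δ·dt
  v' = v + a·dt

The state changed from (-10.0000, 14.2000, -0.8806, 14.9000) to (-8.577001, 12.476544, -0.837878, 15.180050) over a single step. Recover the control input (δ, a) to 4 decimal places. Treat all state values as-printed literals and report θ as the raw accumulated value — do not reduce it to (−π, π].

a = (v'−v)/dt = (0.280050)/0.15 = 1.8670
Δθ = θ'−θ = 0.042722;  (v·dt/L) = 14.9000·0.15/3.4 = 0.657353
tan δ = Δθ·L/(v·dt) = 0.064991  →  δ = 0.0649

δ = 0.0649, a = 1.8670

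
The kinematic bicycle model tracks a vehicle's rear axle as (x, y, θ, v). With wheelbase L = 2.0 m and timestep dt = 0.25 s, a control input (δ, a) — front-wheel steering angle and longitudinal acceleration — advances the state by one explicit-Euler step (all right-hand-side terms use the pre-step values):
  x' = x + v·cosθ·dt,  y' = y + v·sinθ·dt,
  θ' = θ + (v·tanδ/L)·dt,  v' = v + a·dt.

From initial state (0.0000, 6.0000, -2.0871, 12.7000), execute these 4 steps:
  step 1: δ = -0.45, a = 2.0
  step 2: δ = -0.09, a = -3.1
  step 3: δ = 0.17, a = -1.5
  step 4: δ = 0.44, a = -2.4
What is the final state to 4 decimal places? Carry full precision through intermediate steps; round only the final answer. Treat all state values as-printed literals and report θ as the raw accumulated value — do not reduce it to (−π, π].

after step 1 (δ=-0.45, a=2.0): (-1.567399, 3.238862, -2.853950, 13.200000)
after step 2 (δ=-0.09, a=-3.1): (-4.731820, 2.302676, -3.002852, 12.425000)
after step 3 (δ=0.17, a=-1.5): (-7.808221, 1.873095, -2.736248, 12.050000)
after step 4 (δ=0.44, a=-2.4): (-10.576608, 0.685158, -2.027134, 11.450000)

(-10.5766, 0.6852, -2.0271, 11.4500)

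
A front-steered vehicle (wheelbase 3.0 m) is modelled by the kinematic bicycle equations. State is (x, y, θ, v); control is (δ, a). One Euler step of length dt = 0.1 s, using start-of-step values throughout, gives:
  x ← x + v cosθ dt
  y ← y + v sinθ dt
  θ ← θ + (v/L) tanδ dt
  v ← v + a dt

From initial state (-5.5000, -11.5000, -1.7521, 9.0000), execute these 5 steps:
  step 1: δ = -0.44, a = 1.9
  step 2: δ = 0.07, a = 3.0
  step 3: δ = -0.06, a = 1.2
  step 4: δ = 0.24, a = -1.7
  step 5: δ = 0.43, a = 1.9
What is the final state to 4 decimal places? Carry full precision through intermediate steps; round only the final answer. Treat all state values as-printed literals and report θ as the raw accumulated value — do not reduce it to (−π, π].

(-6.7633, -15.9919, -1.6682, 9.6300)

after step 1 (δ=-0.44, a=1.9): (-5.662281, -12.385249, -1.893334, 9.190000)
after step 2 (δ=0.07, a=3.0): (-5.953580, -13.256859, -1.871856, 9.490000)
after step 3 (δ=-0.06, a=1.2): (-6.234989, -14.163176, -1.890859, 9.610000)
after step 4 (δ=0.24, a=-1.7): (-6.537345, -15.075373, -1.812468, 9.440000)
after step 5 (δ=0.43, a=1.9): (-6.763268, -15.991939, -1.668155, 9.630000)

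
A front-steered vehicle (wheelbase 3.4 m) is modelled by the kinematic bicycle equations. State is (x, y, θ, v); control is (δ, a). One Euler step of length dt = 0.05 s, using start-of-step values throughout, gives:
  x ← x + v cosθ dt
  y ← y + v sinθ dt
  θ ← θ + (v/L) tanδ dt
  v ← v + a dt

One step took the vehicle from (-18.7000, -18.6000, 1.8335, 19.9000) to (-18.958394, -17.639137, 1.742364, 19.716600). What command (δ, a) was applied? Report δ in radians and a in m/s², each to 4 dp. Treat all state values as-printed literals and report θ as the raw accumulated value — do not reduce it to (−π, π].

a = (v'−v)/dt = (-0.183400)/0.05 = -3.6680
Δθ = θ'−θ = -0.091136;  (v·dt/L) = 19.9000·0.05/3.4 = 0.292647
tan δ = Δθ·L/(v·dt) = -0.311419  →  δ = -0.3019

δ = -0.3019, a = -3.6680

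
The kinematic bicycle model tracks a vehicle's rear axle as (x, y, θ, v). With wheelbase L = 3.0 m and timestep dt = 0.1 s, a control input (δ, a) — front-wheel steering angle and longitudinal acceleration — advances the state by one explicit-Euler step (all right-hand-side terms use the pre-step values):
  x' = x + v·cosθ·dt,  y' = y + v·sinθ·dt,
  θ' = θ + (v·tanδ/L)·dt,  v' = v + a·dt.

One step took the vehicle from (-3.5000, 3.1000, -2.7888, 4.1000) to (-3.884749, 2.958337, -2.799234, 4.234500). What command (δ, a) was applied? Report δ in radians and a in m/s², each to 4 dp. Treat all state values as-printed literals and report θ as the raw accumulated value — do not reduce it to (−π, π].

a = (v'−v)/dt = (0.134500)/0.1 = 1.3450
Δθ = θ'−θ = -0.010434;  (v·dt/L) = 4.1000·0.1/3.0 = 0.136667
tan δ = Δθ·L/(v·dt) = -0.076346  →  δ = -0.0762

δ = -0.0762, a = 1.3450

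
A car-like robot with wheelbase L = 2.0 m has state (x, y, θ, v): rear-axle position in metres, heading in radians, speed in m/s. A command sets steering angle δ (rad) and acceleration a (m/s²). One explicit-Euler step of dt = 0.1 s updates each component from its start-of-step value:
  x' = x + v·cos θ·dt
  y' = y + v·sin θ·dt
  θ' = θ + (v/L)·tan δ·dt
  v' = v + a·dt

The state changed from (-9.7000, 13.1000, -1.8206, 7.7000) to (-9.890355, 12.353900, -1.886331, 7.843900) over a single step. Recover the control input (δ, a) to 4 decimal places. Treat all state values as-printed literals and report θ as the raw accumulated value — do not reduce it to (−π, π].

a = (v'−v)/dt = (0.143900)/0.1 = 1.4390
Δθ = θ'−θ = -0.065731;  (v·dt/L) = 7.7000·0.1/2.0 = 0.385000
tan δ = Δθ·L/(v·dt) = -0.170730  →  δ = -0.1691

δ = -0.1691, a = 1.4390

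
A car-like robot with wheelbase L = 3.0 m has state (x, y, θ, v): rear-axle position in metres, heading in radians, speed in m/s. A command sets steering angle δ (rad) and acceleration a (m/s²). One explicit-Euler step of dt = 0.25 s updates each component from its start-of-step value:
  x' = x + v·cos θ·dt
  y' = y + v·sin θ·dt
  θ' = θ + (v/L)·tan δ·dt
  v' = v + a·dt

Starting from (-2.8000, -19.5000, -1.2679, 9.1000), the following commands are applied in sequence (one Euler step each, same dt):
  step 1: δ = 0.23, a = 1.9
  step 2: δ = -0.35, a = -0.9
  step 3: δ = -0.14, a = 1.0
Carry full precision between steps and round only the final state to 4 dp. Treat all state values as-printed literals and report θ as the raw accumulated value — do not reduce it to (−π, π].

after step 1 (δ=0.23, a=1.9): (-2.121400, -21.671434, -1.090341, 9.575000)
after step 2 (δ=-0.35, a=-0.9): (-1.015050, -23.794175, -1.381604, 9.350000)
after step 3 (δ=-0.14, a=1.0): (-0.575445, -26.089966, -1.491405, 9.600000)

(-0.5754, -26.0900, -1.4914, 9.6000)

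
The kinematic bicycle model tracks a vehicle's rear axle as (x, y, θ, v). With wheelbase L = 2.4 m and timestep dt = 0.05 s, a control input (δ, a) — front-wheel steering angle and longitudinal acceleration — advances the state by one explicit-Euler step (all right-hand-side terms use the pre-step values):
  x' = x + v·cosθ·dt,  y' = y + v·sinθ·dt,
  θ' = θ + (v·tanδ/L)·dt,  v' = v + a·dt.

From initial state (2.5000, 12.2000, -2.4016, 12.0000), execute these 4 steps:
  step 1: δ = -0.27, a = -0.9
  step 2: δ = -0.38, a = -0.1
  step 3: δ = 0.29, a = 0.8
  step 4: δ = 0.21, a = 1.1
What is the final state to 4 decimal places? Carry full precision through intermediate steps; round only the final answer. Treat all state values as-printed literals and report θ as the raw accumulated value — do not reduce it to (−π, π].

(0.6072, 10.7401, -2.4427, 12.0450)

after step 1 (δ=-0.27, a=-0.9): (2.056916, 11.795431, -2.470790, 11.955000)
after step 2 (δ=-0.38, a=-0.1): (1.588685, 11.423860, -2.570268, 11.950000)
after step 3 (δ=0.29, a=0.8): (1.086076, 11.100764, -2.495976, 11.990000)
after step 4 (δ=0.21, a=1.1): (0.607238, 10.740050, -2.442735, 12.045000)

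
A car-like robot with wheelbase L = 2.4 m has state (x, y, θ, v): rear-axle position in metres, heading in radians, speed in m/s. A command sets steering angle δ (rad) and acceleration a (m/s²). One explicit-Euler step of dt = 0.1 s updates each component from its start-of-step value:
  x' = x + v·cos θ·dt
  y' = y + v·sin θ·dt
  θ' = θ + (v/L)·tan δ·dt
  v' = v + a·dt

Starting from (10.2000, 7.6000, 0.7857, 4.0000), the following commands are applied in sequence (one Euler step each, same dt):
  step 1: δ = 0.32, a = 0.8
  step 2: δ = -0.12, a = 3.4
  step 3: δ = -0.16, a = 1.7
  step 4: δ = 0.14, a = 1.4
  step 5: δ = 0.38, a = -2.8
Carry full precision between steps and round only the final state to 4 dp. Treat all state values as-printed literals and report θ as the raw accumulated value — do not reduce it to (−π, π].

after step 1 (δ=0.32, a=0.8): (10.482757, 7.882928, 0.840932, 4.080000)
after step 2 (δ=-0.12, a=3.4): (10.754799, 8.186996, 0.820433, 4.420000)
after step 3 (δ=-0.16, a=1.7): (11.056201, 8.510293, 0.790712, 4.590000)
after step 4 (δ=0.14, a=1.4): (11.379033, 8.836575, 0.817664, 4.730000)
after step 5 (δ=0.38, a=-2.8): (11.702531, 9.181652, 0.896381, 4.450000)

(11.7025, 9.1817, 0.8964, 4.4500)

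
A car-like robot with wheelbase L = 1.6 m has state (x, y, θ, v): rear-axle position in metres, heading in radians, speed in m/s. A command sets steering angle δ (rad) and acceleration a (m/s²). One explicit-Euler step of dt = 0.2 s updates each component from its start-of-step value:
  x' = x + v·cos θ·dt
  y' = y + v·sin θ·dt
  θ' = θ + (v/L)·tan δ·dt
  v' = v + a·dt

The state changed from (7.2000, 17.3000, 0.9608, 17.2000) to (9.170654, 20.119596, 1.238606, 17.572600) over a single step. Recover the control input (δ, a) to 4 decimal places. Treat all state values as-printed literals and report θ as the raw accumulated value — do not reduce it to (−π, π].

δ = 0.1285, a = 1.8630

a = (v'−v)/dt = (0.372600)/0.2 = 1.8630
Δθ = θ'−θ = 0.277806;  (v·dt/L) = 17.2000·0.2/1.6 = 2.150000
tan δ = Δθ·L/(v·dt) = 0.129212  →  δ = 0.1285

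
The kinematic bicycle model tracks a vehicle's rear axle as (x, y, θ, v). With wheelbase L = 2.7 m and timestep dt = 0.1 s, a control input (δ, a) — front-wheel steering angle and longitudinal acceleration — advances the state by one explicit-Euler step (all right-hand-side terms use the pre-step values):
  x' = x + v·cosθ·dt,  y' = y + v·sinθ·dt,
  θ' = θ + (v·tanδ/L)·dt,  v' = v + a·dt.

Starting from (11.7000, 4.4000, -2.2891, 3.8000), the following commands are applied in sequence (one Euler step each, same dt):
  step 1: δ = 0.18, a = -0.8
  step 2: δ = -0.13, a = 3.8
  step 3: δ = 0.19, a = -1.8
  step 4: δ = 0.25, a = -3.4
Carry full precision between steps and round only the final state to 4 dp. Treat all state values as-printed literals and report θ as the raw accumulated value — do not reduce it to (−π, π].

after step 1 (δ=0.18, a=-0.8): (11.449919, 4.113889, -2.263489, 3.720000)
after step 2 (δ=-0.13, a=3.8): (11.212355, 3.827624, -2.281502, 4.100000)
after step 3 (δ=0.19, a=-1.8): (10.944884, 3.516885, -2.252298, 3.920000)
after step 4 (δ=0.25, a=-3.4): (10.697940, 3.212447, -2.215226, 3.580000)

(10.6979, 3.2124, -2.2152, 3.5800)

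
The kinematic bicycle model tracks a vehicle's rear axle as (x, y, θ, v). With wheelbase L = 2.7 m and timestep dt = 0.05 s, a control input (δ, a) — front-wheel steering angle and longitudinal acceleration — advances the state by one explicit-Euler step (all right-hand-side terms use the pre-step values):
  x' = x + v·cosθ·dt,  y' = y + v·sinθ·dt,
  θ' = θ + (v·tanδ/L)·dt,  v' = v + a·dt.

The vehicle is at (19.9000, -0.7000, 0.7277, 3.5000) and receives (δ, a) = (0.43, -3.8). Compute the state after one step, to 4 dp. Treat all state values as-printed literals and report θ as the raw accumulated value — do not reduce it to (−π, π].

x' = 19.9000 + 3.5000·cos(0.7277)·0.05 = 20.0307
y' = -0.7000 + 3.5000·sin(0.7277)·0.05 = -0.5836
θ' = 0.7277 + (3.5000/2.7)·tan(0.43)·0.05 = 0.7574
v' = 3.5000 − 3.8000·0.05 = 3.3100

(20.0307, -0.5836, 0.7574, 3.3100)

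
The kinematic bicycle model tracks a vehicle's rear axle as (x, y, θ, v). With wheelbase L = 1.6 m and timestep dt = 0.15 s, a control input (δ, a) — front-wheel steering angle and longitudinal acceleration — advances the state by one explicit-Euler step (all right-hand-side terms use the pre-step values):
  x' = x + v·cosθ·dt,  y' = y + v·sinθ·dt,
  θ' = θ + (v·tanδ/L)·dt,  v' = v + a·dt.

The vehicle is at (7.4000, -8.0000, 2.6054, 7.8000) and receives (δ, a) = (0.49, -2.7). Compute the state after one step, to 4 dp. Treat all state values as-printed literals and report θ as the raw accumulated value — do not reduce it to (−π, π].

x' = 7.4000 + 7.8000·cos(2.6054)·0.15 = 6.3942
y' = -8.0000 + 7.8000·sin(2.6054)·0.15 = -7.4023
θ' = 2.6054 + (7.8000/1.6)·tan(0.49)·0.15 = 2.9954
v' = 7.8000 − 2.7000·0.15 = 7.3950

(6.3942, -7.4023, 2.9954, 7.3950)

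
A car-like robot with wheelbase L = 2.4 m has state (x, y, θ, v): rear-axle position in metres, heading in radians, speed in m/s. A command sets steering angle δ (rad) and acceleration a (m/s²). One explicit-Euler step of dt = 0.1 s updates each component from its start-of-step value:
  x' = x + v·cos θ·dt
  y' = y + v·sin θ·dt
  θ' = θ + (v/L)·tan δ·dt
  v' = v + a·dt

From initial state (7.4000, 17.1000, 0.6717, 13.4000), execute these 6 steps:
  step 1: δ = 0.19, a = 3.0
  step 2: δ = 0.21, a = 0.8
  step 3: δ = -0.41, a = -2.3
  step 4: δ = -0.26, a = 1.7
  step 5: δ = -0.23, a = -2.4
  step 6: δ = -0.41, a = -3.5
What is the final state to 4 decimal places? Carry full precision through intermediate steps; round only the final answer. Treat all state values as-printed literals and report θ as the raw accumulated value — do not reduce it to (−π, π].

after step 1 (δ=0.19, a=3.0): (8.448905, 17.933906, 0.779079, 13.700000)
after step 2 (δ=0.21, a=0.8): (9.423744, 18.896501, 0.900747, 13.780000)
after step 3 (δ=-0.41, a=-2.3): (10.279515, 19.976565, 0.651197, 13.550000)
after step 4 (δ=-0.26, a=1.7): (11.357227, 20.797883, 0.501005, 13.720000)
after step 5 (δ=-0.23, a=-2.4): (12.560608, 21.456865, 0.367153, 13.480000)
after step 6 (δ=-0.41, a=-3.5): (13.818768, 21.940743, 0.123035, 13.130000)

(13.8188, 21.9407, 0.1230, 13.1300)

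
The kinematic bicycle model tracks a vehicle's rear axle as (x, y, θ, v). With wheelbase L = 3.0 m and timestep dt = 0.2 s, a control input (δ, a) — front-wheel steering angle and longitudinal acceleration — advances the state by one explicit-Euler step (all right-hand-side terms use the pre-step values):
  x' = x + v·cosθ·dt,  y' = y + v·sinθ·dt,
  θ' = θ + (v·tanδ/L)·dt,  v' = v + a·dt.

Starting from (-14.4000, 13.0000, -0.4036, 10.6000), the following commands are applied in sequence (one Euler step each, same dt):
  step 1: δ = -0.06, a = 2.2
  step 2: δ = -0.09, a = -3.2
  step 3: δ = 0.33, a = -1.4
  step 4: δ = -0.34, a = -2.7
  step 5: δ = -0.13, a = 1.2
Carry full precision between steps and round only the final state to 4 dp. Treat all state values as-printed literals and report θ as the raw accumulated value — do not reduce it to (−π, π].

(-5.0289, 8.7040, -0.5971, 9.8200)

after step 1 (δ=-0.06, a=2.2): (-12.450335, 12.167409, -0.446051, 11.040000)
after step 2 (δ=-0.09, a=-3.2): (-10.458371, 11.214864, -0.512470, 10.400000)
after step 3 (δ=0.33, a=-1.4): (-8.645576, 10.194974, -0.274986, 10.120000)
after step 4 (δ=-0.34, a=-2.7): (-6.697620, 9.645389, -0.513641, 9.580000)
after step 5 (δ=-0.13, a=1.2): (-5.028859, 8.703960, -0.597139, 9.820000)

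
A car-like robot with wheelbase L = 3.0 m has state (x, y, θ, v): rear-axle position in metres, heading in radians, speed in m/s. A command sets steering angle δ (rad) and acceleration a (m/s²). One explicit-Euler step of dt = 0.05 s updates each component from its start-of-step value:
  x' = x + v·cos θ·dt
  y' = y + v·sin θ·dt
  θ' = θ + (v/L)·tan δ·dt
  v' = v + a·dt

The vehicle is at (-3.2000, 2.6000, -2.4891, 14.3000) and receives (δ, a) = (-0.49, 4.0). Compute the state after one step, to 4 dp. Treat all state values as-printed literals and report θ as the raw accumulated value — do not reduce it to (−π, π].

(-3.7681, 2.1659, -2.6162, 14.5000)

x' = -3.2000 + 14.3000·cos(-2.4891)·0.05 = -3.7681
y' = 2.6000 + 14.3000·sin(-2.4891)·0.05 = 2.1659
θ' = -2.4891 + (14.3000/3.0)·tan(-0.49)·0.05 = -2.6162
v' = 14.3000 + 4.0000·0.05 = 14.5000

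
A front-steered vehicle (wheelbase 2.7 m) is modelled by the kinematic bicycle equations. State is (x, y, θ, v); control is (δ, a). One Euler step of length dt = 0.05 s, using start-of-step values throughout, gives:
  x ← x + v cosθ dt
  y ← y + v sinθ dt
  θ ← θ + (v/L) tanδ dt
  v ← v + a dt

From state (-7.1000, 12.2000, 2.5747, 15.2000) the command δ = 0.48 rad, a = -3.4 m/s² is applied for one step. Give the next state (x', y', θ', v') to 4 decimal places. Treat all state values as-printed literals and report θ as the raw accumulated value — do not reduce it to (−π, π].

(-7.7411, 12.6081, 2.7212, 15.0300)

x' = -7.1000 + 15.2000·cos(2.5747)·0.05 = -7.7411
y' = 12.2000 + 15.2000·sin(2.5747)·0.05 = 12.6081
θ' = 2.5747 + (15.2000/2.7)·tan(0.48)·0.05 = 2.7212
v' = 15.2000 − 3.4000·0.05 = 15.0300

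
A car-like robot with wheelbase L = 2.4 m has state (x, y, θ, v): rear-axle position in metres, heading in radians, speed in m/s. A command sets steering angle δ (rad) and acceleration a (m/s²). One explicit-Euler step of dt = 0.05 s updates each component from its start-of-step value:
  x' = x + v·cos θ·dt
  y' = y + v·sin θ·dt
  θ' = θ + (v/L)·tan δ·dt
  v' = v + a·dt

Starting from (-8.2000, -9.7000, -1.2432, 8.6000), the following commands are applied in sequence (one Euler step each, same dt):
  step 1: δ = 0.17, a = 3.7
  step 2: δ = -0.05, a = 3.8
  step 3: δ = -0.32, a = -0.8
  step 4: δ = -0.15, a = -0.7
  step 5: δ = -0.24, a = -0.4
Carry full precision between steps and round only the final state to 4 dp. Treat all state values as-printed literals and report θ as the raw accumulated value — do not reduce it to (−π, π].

after step 1 (δ=0.17, a=3.7): (-8.061640, -10.107132, -1.212445, 8.785000)
after step 2 (δ=-0.05, a=3.8): (-7.907581, -10.518479, -1.221603, 8.975000)
after step 3 (δ=-0.32, a=-0.8): (-7.754046, -10.940147, -1.283566, 8.935000)
after step 4 (δ=-0.15, a=-0.7): (-7.627483, -11.368594, -1.311700, 8.900000)
after step 5 (δ=-0.24, a=-0.4): (-7.513471, -11.798741, -1.357074, 8.880000)

(-7.5135, -11.7987, -1.3571, 8.8800)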